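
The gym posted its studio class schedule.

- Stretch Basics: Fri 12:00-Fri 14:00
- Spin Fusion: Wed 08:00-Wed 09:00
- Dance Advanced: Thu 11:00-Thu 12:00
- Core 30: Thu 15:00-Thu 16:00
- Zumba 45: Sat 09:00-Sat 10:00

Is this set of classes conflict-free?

Sorted by start: Spin Fusion, Dance Advanced, Core 30, Stretch Basics, Zumba 45.
Dance Advanced starts after Spin Fusion ends — done with Spin Fusion.
Core 30 starts after Dance Advanced ends — done with Dance Advanced.
Stretch Basics starts after Core 30 ends — done with Core 30.
Zumba 45 starts after Stretch Basics ends.
Every pair is clear; the schedule has no overlaps.

Yes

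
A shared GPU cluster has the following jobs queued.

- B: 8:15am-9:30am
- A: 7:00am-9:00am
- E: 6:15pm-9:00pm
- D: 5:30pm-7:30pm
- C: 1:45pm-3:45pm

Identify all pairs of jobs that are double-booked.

A & B, D & E

Sorted by start: A, B, C, D, E.
B starts before A ends → A and B overlap.
C starts after A ends — done with A.
C starts after B ends — done with B.
D starts after C ends — done with C.
E starts before D ends → D and E overlap.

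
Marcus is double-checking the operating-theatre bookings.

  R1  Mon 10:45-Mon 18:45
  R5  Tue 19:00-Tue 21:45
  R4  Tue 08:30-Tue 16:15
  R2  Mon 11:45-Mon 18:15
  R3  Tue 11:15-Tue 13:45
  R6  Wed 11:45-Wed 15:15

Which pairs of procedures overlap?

Sorted by start: R1, R2, R4, R3, R5, R6.
R2 starts before R1 ends → R1 and R2 overlap.
R4 starts after R1 ends; R1 is clear from here.
R4 starts after R2 ends; R2 is clear from here.
R3 starts before R4 ends → R4 and R3 overlap.
R5 starts after R4 ends; R4 is clear from here.
R5 starts after R3 ends; R3 is clear from here.
R6 starts after R5 ends.

R1 & R2, R3 & R4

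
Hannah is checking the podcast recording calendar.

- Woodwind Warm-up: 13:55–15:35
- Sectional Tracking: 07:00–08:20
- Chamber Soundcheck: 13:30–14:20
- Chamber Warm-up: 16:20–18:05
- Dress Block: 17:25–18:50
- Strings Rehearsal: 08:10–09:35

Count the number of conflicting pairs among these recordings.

3

Sorted by start: Sectional Tracking, Strings Rehearsal, Chamber Soundcheck, Woodwind Warm-up, Chamber Warm-up, Dress Block.
Strings Rehearsal starts before Sectional Tracking ends → Sectional Tracking and Strings Rehearsal overlap.
Chamber Soundcheck starts after Sectional Tracking ends — done with Sectional Tracking.
Chamber Soundcheck starts after Strings Rehearsal ends — done with Strings Rehearsal.
Woodwind Warm-up starts before Chamber Soundcheck ends → Chamber Soundcheck and Woodwind Warm-up overlap.
Chamber Warm-up starts after Chamber Soundcheck ends — done with Chamber Soundcheck.
Chamber Warm-up starts after Woodwind Warm-up ends — done with Woodwind Warm-up.
Dress Block starts before Chamber Warm-up ends → Chamber Warm-up and Dress Block overlap.
Overlapping pairs: Chamber Soundcheck & Woodwind Warm-up, Chamber Warm-up & Dress Block, Sectional Tracking & Strings Rehearsal — 3 in total.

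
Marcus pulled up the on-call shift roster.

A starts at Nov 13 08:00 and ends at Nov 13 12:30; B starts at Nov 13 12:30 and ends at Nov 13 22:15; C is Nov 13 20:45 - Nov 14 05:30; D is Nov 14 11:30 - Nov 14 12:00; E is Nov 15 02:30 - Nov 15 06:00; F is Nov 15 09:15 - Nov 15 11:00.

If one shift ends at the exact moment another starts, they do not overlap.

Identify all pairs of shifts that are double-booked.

Sorted by start: A, B, C, D, E, F.
B starts exactly when A ends (back-to-back, no overlap), so A has no further overlaps.
C starts before B ends → B and C overlap.
D starts after B ends, so B has no further overlaps.
D starts after C ends, so C has no further overlaps.
E starts after D ends, so D has no further overlaps.
F starts after E ends.

B & C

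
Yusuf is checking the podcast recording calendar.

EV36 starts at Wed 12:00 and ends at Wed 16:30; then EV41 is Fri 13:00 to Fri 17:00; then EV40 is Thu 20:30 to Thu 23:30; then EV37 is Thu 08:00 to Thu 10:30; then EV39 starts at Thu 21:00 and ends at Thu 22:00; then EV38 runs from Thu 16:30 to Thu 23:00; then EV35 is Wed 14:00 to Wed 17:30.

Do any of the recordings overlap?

Yes

Sorted by start: EV36, EV35, EV37, EV38, EV40, EV39, EV41.
EV35 starts before EV36 ends → EV36 and EV35 overlap.
That's a conflict, so the schedule is not conflict-free.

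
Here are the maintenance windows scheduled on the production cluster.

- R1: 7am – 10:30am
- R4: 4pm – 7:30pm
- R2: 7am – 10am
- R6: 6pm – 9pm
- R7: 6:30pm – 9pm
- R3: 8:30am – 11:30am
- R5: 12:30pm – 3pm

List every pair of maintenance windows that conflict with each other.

R1 & R2, R1 & R3, R2 & R3, R4 & R6, R4 & R7, R6 & R7

Sorted by start: R1, R2, R3, R5, R4, R6, R7.
R2 starts before R1 ends → R1 and R2 overlap.
R3 starts before R1 ends → R1 and R3 overlap.
R5 starts after R1 ends; R1 is clear from here.
R3 starts before R2 ends → R2 and R3 overlap.
R5 starts after R2 ends; R2 is clear from here.
R5 starts after R3 ends; R3 is clear from here.
R4 starts after R5 ends; R5 is clear from here.
R6 starts before R4 ends → R4 and R6 overlap.
R7 starts before R4 ends → R4 and R7 overlap.
R7 starts before R6 ends → R6 and R7 overlap.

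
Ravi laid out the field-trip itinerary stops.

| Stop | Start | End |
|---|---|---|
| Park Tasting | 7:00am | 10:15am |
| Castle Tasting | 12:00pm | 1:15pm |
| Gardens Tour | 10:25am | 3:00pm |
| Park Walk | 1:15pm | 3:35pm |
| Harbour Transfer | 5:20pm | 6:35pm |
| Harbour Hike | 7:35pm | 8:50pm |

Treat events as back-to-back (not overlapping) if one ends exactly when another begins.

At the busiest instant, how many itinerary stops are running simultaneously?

Sort all start/end points and keep a running count:
7:00am start Park Tasting → 1
10:15am end Park Tasting → 0
10:25am start Gardens Tour → 1
12:00pm start Castle Tasting → 2
1:15pm end Castle Tasting → 1
1:15pm start Park Walk → 2
3:00pm end Gardens Tour → 1
3:35pm end Park Walk → 0
5:20pm start Harbour Transfer → 1
6:35pm end Harbour Transfer → 0
7:35pm start Harbour Hike → 1
8:50pm end Harbour Hike → 0
Peak is 2, at 12:00pm (Castle Tasting, Gardens Tour).

2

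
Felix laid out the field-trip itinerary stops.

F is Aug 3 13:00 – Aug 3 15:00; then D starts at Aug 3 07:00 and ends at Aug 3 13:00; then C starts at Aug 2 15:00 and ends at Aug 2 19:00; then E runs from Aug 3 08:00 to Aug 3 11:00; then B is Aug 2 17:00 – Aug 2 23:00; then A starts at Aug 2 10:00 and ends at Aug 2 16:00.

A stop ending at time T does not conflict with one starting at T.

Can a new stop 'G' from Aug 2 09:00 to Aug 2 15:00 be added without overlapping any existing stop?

No — it overlaps A

A: starts Aug 2 10:00 before G ends Aug 2 15:00, and ends Aug 2 16:00 after G starts Aug 2 09:00 → overlap.
C: starts Aug 2 15:00 at or after G ends Aug 2 15:00 → clear.
B: starts Aug 2 17:00 at or after G ends Aug 2 15:00 → clear.
D: starts Aug 3 07:00 at or after G ends Aug 2 15:00 → clear.
E: starts Aug 3 08:00 at or after G ends Aug 2 15:00 → clear.
F: starts Aug 3 13:00 at or after G ends Aug 2 15:00 → clear.
G overlaps A.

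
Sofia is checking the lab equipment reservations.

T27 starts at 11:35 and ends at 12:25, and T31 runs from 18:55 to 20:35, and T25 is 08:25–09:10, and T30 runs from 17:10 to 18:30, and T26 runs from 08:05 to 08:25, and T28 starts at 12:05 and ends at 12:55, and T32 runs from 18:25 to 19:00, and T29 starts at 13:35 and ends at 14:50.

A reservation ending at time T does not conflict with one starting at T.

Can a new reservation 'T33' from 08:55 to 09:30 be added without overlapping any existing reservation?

No — it overlaps T25

T26: ends 08:25 at or before T33 starts 08:55 → clear.
T25: starts 08:25 before T33 ends 09:30, and ends 09:10 after T33 starts 08:55 → overlap.
T27: starts 11:35 at or after T33 ends 09:30 → clear.
T28: starts 12:05 at or after T33 ends 09:30 → clear.
T29: starts 13:35 at or after T33 ends 09:30 → clear.
T30: starts 17:10 at or after T33 ends 09:30 → clear.
T32: starts 18:25 at or after T33 ends 09:30 → clear.
T31: starts 18:55 at or after T33 ends 09:30 → clear.
T33 overlaps T25.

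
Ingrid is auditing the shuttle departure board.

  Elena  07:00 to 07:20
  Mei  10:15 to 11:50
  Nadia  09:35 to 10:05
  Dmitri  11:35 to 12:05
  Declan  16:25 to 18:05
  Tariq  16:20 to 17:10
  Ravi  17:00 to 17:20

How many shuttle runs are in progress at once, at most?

Sweep the timeline, counting +1 at each start and −1 at each end (ends before starts at a tie):
07:00 start Elena → 1
07:20 end Elena → 0
09:35 start Nadia → 1
10:05 end Nadia → 0
10:15 start Mei → 1
11:35 start Dmitri → 2
11:50 end Mei → 1
12:05 end Dmitri → 0
16:20 start Tariq → 1
16:25 start Declan → 2
17:00 start Ravi → 3
17:10 end Tariq → 2
17:20 end Ravi → 1
18:05 end Declan → 0
Peak is 3, at 17:00 (Declan, Ravi, Tariq).

3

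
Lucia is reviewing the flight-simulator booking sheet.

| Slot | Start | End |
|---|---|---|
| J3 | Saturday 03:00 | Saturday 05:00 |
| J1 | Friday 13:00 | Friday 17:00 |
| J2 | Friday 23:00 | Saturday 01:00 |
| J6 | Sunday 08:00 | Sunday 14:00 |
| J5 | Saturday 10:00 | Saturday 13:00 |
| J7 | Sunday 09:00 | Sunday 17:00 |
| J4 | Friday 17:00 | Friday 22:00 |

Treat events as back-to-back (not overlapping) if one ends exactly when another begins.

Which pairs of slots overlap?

J6 & J7

Sorted by start: J1, J4, J2, J3, J5, J6, J7.
J4 starts exactly when J1 ends (back-to-back, no overlap); J1 is clear from here.
J2 starts after J4 ends; J4 is clear from here.
J3 starts after J2 ends; J2 is clear from here.
J5 starts after J3 ends; J3 is clear from here.
J6 starts after J5 ends; J5 is clear from here.
J7 starts before J6 ends → J6 and J7 overlap.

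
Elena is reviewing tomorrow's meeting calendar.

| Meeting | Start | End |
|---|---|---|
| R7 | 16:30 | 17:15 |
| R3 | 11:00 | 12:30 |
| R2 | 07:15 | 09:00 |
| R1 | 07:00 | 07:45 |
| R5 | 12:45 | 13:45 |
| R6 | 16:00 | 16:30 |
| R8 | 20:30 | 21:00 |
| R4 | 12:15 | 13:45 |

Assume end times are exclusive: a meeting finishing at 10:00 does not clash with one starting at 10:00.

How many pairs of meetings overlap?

Sorted by start: R1, R2, R3, R4, R5, R6, R7, R8.
R2 starts before R1 ends → R1 and R2 overlap.
R3 starts after R1 ends, so R1 has no further overlaps.
R3 starts after R2 ends, so R2 has no further overlaps.
R4 starts before R3 ends → R3 and R4 overlap.
R5 starts after R3 ends, so R3 has no further overlaps.
R5 starts before R4 ends → R4 and R5 overlap.
R6 starts after R4 ends, so R4 has no further overlaps.
R6 starts after R5 ends, so R5 has no further overlaps.
R7 starts exactly when R6 ends (back-to-back, no overlap), so R6 has no further overlaps.
R8 starts after R7 ends.
Overlapping pairs: R1 & R2, R3 & R4, R4 & R5 — 3 in total.

3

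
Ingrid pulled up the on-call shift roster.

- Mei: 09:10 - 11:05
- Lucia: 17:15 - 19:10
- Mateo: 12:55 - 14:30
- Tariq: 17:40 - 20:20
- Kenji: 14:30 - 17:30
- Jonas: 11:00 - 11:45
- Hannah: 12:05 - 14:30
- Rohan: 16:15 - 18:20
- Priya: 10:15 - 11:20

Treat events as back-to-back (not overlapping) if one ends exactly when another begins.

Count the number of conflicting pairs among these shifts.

Sorted by start: Mei, Priya, Jonas, Hannah, Mateo, Kenji, Rohan, Lucia, Tariq.
Priya starts before Mei ends → Mei and Priya overlap.
Jonas starts before Mei ends → Mei and Jonas overlap.
Hannah starts after Mei ends; Mei is clear from here.
Jonas starts before Priya ends → Priya and Jonas overlap.
Hannah starts after Priya ends; Priya is clear from here.
Hannah starts after Jonas ends; Jonas is clear from here.
Mateo starts before Hannah ends → Hannah and Mateo overlap.
Kenji starts exactly when Hannah ends (back-to-back, no overlap); Hannah is clear from here.
Kenji starts exactly when Mateo ends (back-to-back, no overlap); Mateo is clear from here.
Rohan starts before Kenji ends → Kenji and Rohan overlap.
Lucia starts before Kenji ends → Kenji and Lucia overlap.
Tariq starts after Kenji ends.
Lucia starts before Rohan ends → Rohan and Lucia overlap.
Tariq starts before Rohan ends → Rohan and Tariq overlap.
Tariq starts before Lucia ends → Lucia and Tariq overlap.
Overlapping pairs: Hannah & Mateo, Jonas & Mei, Jonas & Priya, Kenji & Lucia, Kenji & Rohan, Lucia & Rohan, Lucia & Tariq, Mei & Priya, Rohan & Tariq — 9 in total.

9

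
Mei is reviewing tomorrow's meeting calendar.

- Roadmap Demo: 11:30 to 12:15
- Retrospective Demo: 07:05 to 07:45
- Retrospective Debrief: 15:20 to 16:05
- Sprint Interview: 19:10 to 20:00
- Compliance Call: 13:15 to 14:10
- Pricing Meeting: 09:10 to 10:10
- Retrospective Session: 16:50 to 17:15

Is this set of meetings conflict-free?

Sorted by start: Retrospective Demo, Pricing Meeting, Roadmap Demo, Compliance Call, Retrospective Debrief, Retrospective Session, Sprint Interview.
Pricing Meeting starts after Retrospective Demo ends; Retrospective Demo is clear from here.
Roadmap Demo starts after Pricing Meeting ends; Pricing Meeting is clear from here.
Compliance Call starts after Roadmap Demo ends; Roadmap Demo is clear from here.
Retrospective Debrief starts after Compliance Call ends; Compliance Call is clear from here.
Retrospective Session starts after Retrospective Debrief ends; Retrospective Debrief is clear from here.
Sprint Interview starts after Retrospective Session ends.
Every pair is clear; the schedule has no overlaps.

Yes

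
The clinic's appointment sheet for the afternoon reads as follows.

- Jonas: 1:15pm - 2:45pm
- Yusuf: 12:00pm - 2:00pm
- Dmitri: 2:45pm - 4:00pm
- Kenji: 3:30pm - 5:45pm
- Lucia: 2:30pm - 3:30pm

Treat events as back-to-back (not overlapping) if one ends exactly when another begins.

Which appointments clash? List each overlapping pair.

Dmitri & Kenji, Dmitri & Lucia, Jonas & Lucia, Jonas & Yusuf

Two intervals overlap when each starts before the other ends.
Sorted by start: Yusuf, Jonas, Lucia, Dmitri, Kenji.
Jonas starts before Yusuf ends → Yusuf and Jonas overlap.
Lucia starts after Yusuf ends, so Yusuf has no further overlaps.
Lucia starts before Jonas ends → Jonas and Lucia overlap.
Dmitri starts exactly when Jonas ends (back-to-back, no overlap), so Jonas has no further overlaps.
Dmitri starts before Lucia ends → Lucia and Dmitri overlap.
Kenji starts exactly when Lucia ends (back-to-back, no overlap).
Kenji starts before Dmitri ends → Dmitri and Kenji overlap.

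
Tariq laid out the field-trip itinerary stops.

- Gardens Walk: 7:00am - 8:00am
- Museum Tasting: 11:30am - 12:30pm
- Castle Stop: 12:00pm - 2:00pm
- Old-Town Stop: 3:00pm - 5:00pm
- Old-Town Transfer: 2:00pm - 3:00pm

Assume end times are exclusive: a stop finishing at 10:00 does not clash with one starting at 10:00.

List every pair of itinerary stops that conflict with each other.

Sorted by start: Gardens Walk, Museum Tasting, Castle Stop, Old-Town Transfer, Old-Town Stop.
Museum Tasting starts after Gardens Walk ends, so nothing later overlaps Gardens Walk either.
Castle Stop starts before Museum Tasting ends → Museum Tasting and Castle Stop overlap.
Old-Town Transfer starts after Museum Tasting ends, so nothing later overlaps Museum Tasting either.
Old-Town Transfer starts exactly when Castle Stop ends (back-to-back, no overlap), so nothing later overlaps Castle Stop either.
Old-Town Stop starts exactly when Old-Town Transfer ends (back-to-back, no overlap).

Castle Stop & Museum Tasting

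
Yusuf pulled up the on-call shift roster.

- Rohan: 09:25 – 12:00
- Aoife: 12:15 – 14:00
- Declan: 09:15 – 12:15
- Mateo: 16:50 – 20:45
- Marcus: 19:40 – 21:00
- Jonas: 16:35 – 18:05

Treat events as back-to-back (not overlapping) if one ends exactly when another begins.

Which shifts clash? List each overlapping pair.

Declan & Rohan, Jonas & Mateo, Marcus & Mateo

Check each pair: they overlap iff neither finishes before the other starts.
Sorted by start: Declan, Rohan, Aoife, Jonas, Mateo, Marcus.
Rohan starts before Declan ends → Declan and Rohan overlap.
Aoife starts exactly when Declan ends (back-to-back, no overlap), so nothing later overlaps Declan either.
Aoife starts after Rohan ends, so nothing later overlaps Rohan either.
Jonas starts after Aoife ends, so nothing later overlaps Aoife either.
Mateo starts before Jonas ends → Jonas and Mateo overlap.
Marcus starts after Jonas ends.
Marcus starts before Mateo ends → Mateo and Marcus overlap.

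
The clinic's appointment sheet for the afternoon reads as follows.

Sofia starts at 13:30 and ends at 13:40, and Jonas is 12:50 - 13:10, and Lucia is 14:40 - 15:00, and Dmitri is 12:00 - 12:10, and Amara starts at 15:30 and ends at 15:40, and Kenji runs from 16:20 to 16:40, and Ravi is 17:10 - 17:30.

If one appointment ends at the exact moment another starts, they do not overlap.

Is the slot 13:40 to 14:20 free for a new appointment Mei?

Yes — the slot is free

Dmitri: ends 12:10 at or before Mei starts 13:40 → clear.
Jonas: ends 13:10 at or before Mei starts 13:40 → clear.
Sofia: ends 13:40 at or before Mei starts 13:40 → clear.
Lucia: starts 14:40 at or after Mei ends 14:20 → clear.
Amara: starts 15:30 at or after Mei ends 14:20 → clear.
Kenji: starts 16:20 at or after Mei ends 14:20 → clear.
Ravi: starts 17:10 at or after Mei ends 14:20 → clear.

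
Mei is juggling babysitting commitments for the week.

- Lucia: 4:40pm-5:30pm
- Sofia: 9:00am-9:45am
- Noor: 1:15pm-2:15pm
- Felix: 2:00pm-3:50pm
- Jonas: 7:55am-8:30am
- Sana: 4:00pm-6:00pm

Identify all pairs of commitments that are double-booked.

Sorted by start: Jonas, Sofia, Noor, Felix, Sana, Lucia.
Sofia starts after Jonas ends, so Jonas has no further overlaps.
Noor starts after Sofia ends, so Sofia has no further overlaps.
Felix starts before Noor ends → Noor and Felix overlap.
Sana starts after Noor ends, so Noor has no further overlaps.
Sana starts after Felix ends, so Felix has no further overlaps.
Lucia starts before Sana ends → Sana and Lucia overlap.

Felix & Noor, Lucia & Sana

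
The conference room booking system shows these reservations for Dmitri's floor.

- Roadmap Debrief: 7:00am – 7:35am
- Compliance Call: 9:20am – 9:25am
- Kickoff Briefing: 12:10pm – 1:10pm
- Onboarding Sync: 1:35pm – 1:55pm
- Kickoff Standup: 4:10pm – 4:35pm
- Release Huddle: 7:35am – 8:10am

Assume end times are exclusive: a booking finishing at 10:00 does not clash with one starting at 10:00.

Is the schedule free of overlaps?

Sorted by start: Roadmap Debrief, Release Huddle, Compliance Call, Kickoff Briefing, Onboarding Sync, Kickoff Standup.
Release Huddle starts exactly when Roadmap Debrief ends (back-to-back, no overlap) — done with Roadmap Debrief.
Compliance Call starts after Release Huddle ends — done with Release Huddle.
Kickoff Briefing starts after Compliance Call ends — done with Compliance Call.
Onboarding Sync starts after Kickoff Briefing ends — done with Kickoff Briefing.
Kickoff Standup starts after Onboarding Sync ends.
Every pair is clear; the schedule has no overlaps.

Yes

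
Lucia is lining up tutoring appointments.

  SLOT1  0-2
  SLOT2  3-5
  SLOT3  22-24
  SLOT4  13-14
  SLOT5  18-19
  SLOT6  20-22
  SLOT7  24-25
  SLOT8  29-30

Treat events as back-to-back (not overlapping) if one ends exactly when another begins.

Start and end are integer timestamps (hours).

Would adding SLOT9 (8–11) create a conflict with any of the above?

No — it doesn't clash with anything

SLOT1: ends 2 at or before SLOT9 starts 8 → clear.
SLOT2: ends 5 at or before SLOT9 starts 8 → clear.
SLOT4: starts 13 at or after SLOT9 ends 11 → clear.
SLOT5: starts 18 at or after SLOT9 ends 11 → clear.
SLOT6: starts 20 at or after SLOT9 ends 11 → clear.
SLOT3: starts 22 at or after SLOT9 ends 11 → clear.
SLOT7: starts 24 at or after SLOT9 ends 11 → clear.
SLOT8: starts 29 at or after SLOT9 ends 11 → clear.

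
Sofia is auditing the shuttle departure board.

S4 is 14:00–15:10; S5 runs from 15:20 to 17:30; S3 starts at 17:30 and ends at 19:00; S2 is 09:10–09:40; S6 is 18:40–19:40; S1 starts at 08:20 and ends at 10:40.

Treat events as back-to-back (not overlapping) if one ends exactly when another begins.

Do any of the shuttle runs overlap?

Sorted by start: S1, S2, S4, S5, S3, S6.
S2 starts before S1 ends → S1 and S2 overlap.
That's a conflict, so the schedule is not conflict-free.

Yes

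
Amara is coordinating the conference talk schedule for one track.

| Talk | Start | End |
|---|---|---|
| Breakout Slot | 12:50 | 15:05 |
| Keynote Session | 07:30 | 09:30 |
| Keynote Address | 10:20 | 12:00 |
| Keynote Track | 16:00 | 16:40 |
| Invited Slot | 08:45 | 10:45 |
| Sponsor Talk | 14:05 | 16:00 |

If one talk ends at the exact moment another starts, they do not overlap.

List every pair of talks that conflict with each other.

Two intervals overlap when each starts before the other ends.
Sorted by start: Keynote Session, Invited Slot, Keynote Address, Breakout Slot, Sponsor Talk, Keynote Track.
Invited Slot starts before Keynote Session ends → Keynote Session and Invited Slot overlap.
Keynote Address starts after Keynote Session ends; Keynote Session is clear from here.
Keynote Address starts before Invited Slot ends → Invited Slot and Keynote Address overlap.
Breakout Slot starts after Invited Slot ends; Invited Slot is clear from here.
Breakout Slot starts after Keynote Address ends; Keynote Address is clear from here.
Sponsor Talk starts before Breakout Slot ends → Breakout Slot and Sponsor Talk overlap.
Keynote Track starts after Breakout Slot ends.
Keynote Track starts exactly when Sponsor Talk ends (back-to-back, no overlap).

Breakout Slot & Sponsor Talk, Invited Slot & Keynote Address, Invited Slot & Keynote Session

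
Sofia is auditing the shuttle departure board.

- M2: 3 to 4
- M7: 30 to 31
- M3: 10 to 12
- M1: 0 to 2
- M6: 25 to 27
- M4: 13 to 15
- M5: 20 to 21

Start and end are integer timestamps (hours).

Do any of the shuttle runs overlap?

Check each pair: they overlap iff neither finishes before the other starts.
Sorted by start: M1, M2, M3, M4, M5, M6, M7.
M2 starts after M1 ends; M1 is clear from here.
M3 starts after M2 ends; M2 is clear from here.
M4 starts after M3 ends; M3 is clear from here.
M5 starts after M4 ends; M4 is clear from here.
M6 starts after M5 ends; M5 is clear from here.
M7 starts after M6 ends.
Every pair is clear; the schedule has no overlaps.

No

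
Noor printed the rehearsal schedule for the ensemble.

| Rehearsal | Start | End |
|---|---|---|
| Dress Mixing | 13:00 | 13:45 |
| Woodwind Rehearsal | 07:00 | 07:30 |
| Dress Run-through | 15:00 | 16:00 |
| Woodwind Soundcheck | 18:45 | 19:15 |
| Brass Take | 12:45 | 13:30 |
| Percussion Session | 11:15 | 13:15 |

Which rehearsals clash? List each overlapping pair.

Brass Take & Dress Mixing, Brass Take & Percussion Session, Dress Mixing & Percussion Session

Two intervals overlap when each starts before the other ends.
Sorted by start: Woodwind Rehearsal, Percussion Session, Brass Take, Dress Mixing, Dress Run-through, Woodwind Soundcheck.
Percussion Session starts after Woodwind Rehearsal ends — done with Woodwind Rehearsal.
Brass Take starts before Percussion Session ends → Percussion Session and Brass Take overlap.
Dress Mixing starts before Percussion Session ends → Percussion Session and Dress Mixing overlap.
Dress Run-through starts after Percussion Session ends — done with Percussion Session.
Dress Mixing starts before Brass Take ends → Brass Take and Dress Mixing overlap.
Dress Run-through starts after Brass Take ends — done with Brass Take.
Dress Run-through starts after Dress Mixing ends — done with Dress Mixing.
Woodwind Soundcheck starts after Dress Run-through ends.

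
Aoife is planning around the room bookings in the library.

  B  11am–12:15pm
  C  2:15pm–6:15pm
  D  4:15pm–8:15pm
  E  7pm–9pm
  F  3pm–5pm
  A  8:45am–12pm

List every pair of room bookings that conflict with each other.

A & B, C & D, C & F, D & E, D & F

Sorted by start: A, B, C, F, D, E.
B starts before A ends → A and B overlap.
C starts after A ends, so A has no further overlaps.
C starts after B ends, so B has no further overlaps.
F starts before C ends → C and F overlap.
D starts before C ends → C and D overlap.
E starts after C ends.
D starts before F ends → F and D overlap.
E starts after F ends.
E starts before D ends → D and E overlap.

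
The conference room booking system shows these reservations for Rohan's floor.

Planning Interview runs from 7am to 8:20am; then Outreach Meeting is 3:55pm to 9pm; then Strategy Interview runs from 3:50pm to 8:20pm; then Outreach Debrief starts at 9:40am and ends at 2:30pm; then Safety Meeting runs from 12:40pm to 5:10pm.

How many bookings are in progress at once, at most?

Sort all start/end points and keep a running count:
7am start Planning Interview → 1
8:20am end Planning Interview → 0
9:40am start Outreach Debrief → 1
12:40pm start Safety Meeting → 2
2:30pm end Outreach Debrief → 1
3:50pm start Strategy Interview → 2
3:55pm start Outreach Meeting → 3
5:10pm end Safety Meeting → 2
8:20pm end Strategy Interview → 1
9pm end Outreach Meeting → 0
Peak is 3, at 3:55pm (Outreach Meeting, Safety Meeting, Strategy Interview).

3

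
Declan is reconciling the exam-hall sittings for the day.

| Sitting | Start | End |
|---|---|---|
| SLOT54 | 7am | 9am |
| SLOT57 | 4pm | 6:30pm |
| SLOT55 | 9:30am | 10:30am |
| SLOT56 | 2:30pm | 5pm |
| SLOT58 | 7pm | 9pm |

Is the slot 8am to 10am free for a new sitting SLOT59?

No — it overlaps SLOT54, SLOT55

SLOT54: starts 7am before SLOT59 ends 10am, and ends 9am after SLOT59 starts 8am → overlap.
SLOT55: starts 9:30am before SLOT59 ends 10am, and ends 10:30am after SLOT59 starts 8am → overlap.
SLOT56: starts 2:30pm at or after SLOT59 ends 10am → clear.
SLOT57: starts 4pm at or after SLOT59 ends 10am → clear.
SLOT58: starts 7pm at or after SLOT59 ends 10am → clear.
SLOT59 overlaps SLOT54, SLOT55.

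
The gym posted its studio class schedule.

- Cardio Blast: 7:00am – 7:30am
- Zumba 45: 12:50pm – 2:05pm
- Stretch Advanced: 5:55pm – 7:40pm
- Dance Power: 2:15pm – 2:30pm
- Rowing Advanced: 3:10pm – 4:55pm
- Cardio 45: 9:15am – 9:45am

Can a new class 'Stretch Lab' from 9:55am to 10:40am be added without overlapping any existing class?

Yes — the slot is free

Cardio Blast: ends 7:30am at or before Stretch Lab starts 9:55am → clear.
Cardio 45: ends 9:45am at or before Stretch Lab starts 9:55am → clear.
Zumba 45: starts 12:50pm at or after Stretch Lab ends 10:40am → clear.
Dance Power: starts 2:15pm at or after Stretch Lab ends 10:40am → clear.
Rowing Advanced: starts 3:10pm at or after Stretch Lab ends 10:40am → clear.
Stretch Advanced: starts 5:55pm at or after Stretch Lab ends 10:40am → clear.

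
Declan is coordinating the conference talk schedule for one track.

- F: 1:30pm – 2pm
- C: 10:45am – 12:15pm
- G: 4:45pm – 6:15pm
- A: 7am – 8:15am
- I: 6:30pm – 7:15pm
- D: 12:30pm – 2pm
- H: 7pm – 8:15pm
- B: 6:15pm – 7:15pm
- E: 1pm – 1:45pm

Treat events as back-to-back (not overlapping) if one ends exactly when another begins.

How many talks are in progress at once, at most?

3

Walk through starts and ends in time order (an end at T is processed before a start at T):
7am start A → 1
8:15am end A → 0
10:45am start C → 1
12:15pm end C → 0
12:30pm start D → 1
1pm start E → 2
1:30pm start F → 3
1:45pm end E → 2
2pm end D → 1
2pm end F → 0
4:45pm start G → 1
6:15pm end G → 0
6:15pm start B → 1
6:30pm start I → 2
7pm start H → 3
7:15pm end B → 2
7:15pm end I → 1
8:15pm end H → 0
Peak is 3, at 1:30pm (D, E, F).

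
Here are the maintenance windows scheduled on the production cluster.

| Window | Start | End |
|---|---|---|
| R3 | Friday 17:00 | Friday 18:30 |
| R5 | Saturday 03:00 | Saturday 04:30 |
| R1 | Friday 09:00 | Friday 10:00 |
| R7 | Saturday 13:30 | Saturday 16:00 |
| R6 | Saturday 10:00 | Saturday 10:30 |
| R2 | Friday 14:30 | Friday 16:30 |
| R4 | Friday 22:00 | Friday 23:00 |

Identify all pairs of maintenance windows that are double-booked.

no conflicts

Two intervals overlap when each starts before the other ends.
Sorted by start: R1, R2, R3, R4, R5, R6, R7.
R2 starts after R1 ends, so nothing later overlaps R1 either.
R3 starts after R2 ends, so nothing later overlaps R2 either.
R4 starts after R3 ends, so nothing later overlaps R3 either.
R5 starts after R4 ends, so nothing later overlaps R4 either.
R6 starts after R5 ends, so nothing later overlaps R5 either.
R7 starts after R6 ends.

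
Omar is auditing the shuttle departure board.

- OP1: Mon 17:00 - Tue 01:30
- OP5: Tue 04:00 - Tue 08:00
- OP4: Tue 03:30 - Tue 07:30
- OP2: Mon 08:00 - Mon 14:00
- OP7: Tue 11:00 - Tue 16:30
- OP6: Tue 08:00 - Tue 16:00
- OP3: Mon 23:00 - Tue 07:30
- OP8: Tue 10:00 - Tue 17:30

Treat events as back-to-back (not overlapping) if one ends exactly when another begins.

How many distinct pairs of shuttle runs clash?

7

Two intervals overlap when each starts before the other ends.
Sorted by start: OP2, OP1, OP3, OP4, OP5, OP6, OP8, OP7.
OP1 starts after OP2 ends; OP2 is clear from here.
OP3 starts before OP1 ends → OP1 and OP3 overlap.
OP4 starts after OP1 ends; OP1 is clear from here.
OP4 starts before OP3 ends → OP3 and OP4 overlap.
OP5 starts before OP3 ends → OP3 and OP5 overlap.
OP6 starts after OP3 ends; OP3 is clear from here.
OP5 starts before OP4 ends → OP4 and OP5 overlap.
OP6 starts after OP4 ends; OP4 is clear from here.
OP6 starts exactly when OP5 ends (back-to-back, no overlap); OP5 is clear from here.
OP8 starts before OP6 ends → OP6 and OP8 overlap.
OP7 starts before OP6 ends → OP6 and OP7 overlap.
OP7 starts before OP8 ends → OP8 and OP7 overlap.
Overlapping pairs: OP1 & OP3, OP3 & OP4, OP3 & OP5, OP4 & OP5, OP6 & OP7, OP6 & OP8, OP7 & OP8 — 7 in total.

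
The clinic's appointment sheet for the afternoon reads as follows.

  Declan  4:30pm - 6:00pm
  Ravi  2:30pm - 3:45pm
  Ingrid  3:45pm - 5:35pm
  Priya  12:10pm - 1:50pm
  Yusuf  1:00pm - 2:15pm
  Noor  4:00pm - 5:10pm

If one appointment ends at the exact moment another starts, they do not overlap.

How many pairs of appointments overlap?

Sorted by start: Priya, Yusuf, Ravi, Ingrid, Noor, Declan.
Yusuf starts before Priya ends → Priya and Yusuf overlap.
Ravi starts after Priya ends; Priya is clear from here.
Ravi starts after Yusuf ends; Yusuf is clear from here.
Ingrid starts exactly when Ravi ends (back-to-back, no overlap); Ravi is clear from here.
Noor starts before Ingrid ends → Ingrid and Noor overlap.
Declan starts before Ingrid ends → Ingrid and Declan overlap.
Declan starts before Noor ends → Noor and Declan overlap.
Overlapping pairs: Declan & Ingrid, Declan & Noor, Ingrid & Noor, Priya & Yusuf — 4 in total.

4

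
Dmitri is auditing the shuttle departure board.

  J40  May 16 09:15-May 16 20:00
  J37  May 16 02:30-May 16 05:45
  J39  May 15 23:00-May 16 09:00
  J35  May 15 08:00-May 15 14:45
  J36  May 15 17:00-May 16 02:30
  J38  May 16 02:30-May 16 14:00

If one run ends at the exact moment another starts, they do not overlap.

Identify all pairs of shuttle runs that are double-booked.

J36 & J39, J37 & J38, J37 & J39, J38 & J39, J38 & J40

Sorted by start: J35, J36, J39, J37, J38, J40.
J36 starts after J35 ends, so J35 has no further overlaps.
J39 starts before J36 ends → J36 and J39 overlap.
J37 starts exactly when J36 ends (back-to-back, no overlap), so J36 has no further overlaps.
J37 starts before J39 ends → J39 and J37 overlap.
J38 starts before J39 ends → J39 and J38 overlap.
J40 starts after J39 ends.
J38 starts before J37 ends → J37 and J38 overlap.
J40 starts after J37 ends.
J40 starts before J38 ends → J38 and J40 overlap.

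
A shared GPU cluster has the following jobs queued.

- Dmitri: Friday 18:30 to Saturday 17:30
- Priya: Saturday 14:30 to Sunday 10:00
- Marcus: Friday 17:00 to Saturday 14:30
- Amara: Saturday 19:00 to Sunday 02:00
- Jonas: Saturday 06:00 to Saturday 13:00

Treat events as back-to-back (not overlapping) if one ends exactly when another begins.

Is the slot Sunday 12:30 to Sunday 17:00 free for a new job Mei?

Yes — the slot is free

Marcus: ends Saturday 14:30 at or before Mei starts Sunday 12:30 → clear.
Dmitri: ends Saturday 17:30 at or before Mei starts Sunday 12:30 → clear.
Jonas: ends Saturday 13:00 at or before Mei starts Sunday 12:30 → clear.
Priya: ends Sunday 10:00 at or before Mei starts Sunday 12:30 → clear.
Amara: ends Sunday 02:00 at or before Mei starts Sunday 12:30 → clear.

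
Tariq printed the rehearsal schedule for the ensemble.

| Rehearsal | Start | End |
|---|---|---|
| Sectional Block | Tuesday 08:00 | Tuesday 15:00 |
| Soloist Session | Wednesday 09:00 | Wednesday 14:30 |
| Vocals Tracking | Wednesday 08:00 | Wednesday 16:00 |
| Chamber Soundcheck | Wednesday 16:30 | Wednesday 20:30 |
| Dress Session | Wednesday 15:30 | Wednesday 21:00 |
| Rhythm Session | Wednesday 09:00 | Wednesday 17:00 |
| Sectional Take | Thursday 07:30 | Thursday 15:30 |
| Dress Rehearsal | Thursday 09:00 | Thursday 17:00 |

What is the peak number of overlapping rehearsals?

Sweep the timeline, counting +1 at each start and −1 at each end (ends before starts at a tie):
Tuesday 08:00 start Sectional Block → 1
Tuesday 15:00 end Sectional Block → 0
Wednesday 08:00 start Vocals Tracking → 1
Wednesday 09:00 start Rhythm Session → 2
Wednesday 09:00 start Soloist Session → 3
Wednesday 14:30 end Soloist Session → 2
Wednesday 15:30 start Dress Session → 3
Wednesday 16:00 end Vocals Tracking → 2
Wednesday 16:30 start Chamber Soundcheck → 3
Wednesday 17:00 end Rhythm Session → 2
Wednesday 20:30 end Chamber Soundcheck → 1
Wednesday 21:00 end Dress Session → 0
Thursday 07:30 start Sectional Take → 1
Thursday 09:00 start Dress Rehearsal → 2
Thursday 15:30 end Sectional Take → 1
Thursday 17:00 end Dress Rehearsal → 0
Peak is 3, at Wednesday 09:00 (Rhythm Session, Soloist Session, Vocals Tracking).

3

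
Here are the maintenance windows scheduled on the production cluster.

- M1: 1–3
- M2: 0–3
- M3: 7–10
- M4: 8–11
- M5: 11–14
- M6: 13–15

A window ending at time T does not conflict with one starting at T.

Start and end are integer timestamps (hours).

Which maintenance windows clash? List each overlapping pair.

M1 & M2, M3 & M4, M5 & M6

Sorted by start: M2, M1, M3, M4, M5, M6.
M1 starts before M2 ends → M2 and M1 overlap.
M3 starts after M2 ends; M2 is clear from here.
M3 starts after M1 ends; M1 is clear from here.
M4 starts before M3 ends → M3 and M4 overlap.
M5 starts after M3 ends; M3 is clear from here.
M5 starts exactly when M4 ends (back-to-back, no overlap); M4 is clear from here.
M6 starts before M5 ends → M5 and M6 overlap.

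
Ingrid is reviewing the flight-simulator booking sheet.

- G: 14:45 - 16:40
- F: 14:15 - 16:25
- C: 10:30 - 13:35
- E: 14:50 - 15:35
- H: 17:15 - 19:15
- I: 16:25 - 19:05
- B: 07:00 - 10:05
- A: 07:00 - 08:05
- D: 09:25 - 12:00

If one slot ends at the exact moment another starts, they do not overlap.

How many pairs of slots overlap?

Sorted by start: A, B, D, C, F, G, E, I, H.
B starts before A ends → A and B overlap.
D starts after A ends, so nothing later overlaps A either.
D starts before B ends → B and D overlap.
C starts after B ends, so nothing later overlaps B either.
C starts before D ends → D and C overlap.
F starts after D ends, so nothing later overlaps D either.
F starts after C ends, so nothing later overlaps C either.
G starts before F ends → F and G overlap.
E starts before F ends → F and E overlap.
I starts exactly when F ends (back-to-back, no overlap), so nothing later overlaps F either.
E starts before G ends → G and E overlap.
I starts before G ends → G and I overlap.
H starts after G ends.
I starts after E ends, so nothing later overlaps E either.
H starts before I ends → I and H overlap.
Overlapping pairs: A & B, B & D, C & D, E & F, E & G, F & G, G & I, H & I — 8 in total.

8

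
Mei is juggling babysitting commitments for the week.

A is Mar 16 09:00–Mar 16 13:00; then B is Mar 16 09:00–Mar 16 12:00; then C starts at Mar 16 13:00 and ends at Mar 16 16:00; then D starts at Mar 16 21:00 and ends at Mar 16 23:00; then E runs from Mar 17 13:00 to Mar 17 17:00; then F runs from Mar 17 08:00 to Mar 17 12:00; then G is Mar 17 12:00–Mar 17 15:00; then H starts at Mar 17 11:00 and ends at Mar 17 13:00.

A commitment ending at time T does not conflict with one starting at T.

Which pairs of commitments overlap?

Sorted by start: A, B, C, D, F, H, G, E.
B starts before A ends → A and B overlap.
C starts exactly when A ends (back-to-back, no overlap), so A has no further overlaps.
C starts after B ends, so B has no further overlaps.
D starts after C ends, so C has no further overlaps.
F starts after D ends, so D has no further overlaps.
H starts before F ends → F and H overlap.
G starts exactly when F ends (back-to-back, no overlap), so F has no further overlaps.
G starts before H ends → H and G overlap.
E starts exactly when H ends (back-to-back, no overlap).
E starts before G ends → G and E overlap.

A & B, E & G, F & H, G & H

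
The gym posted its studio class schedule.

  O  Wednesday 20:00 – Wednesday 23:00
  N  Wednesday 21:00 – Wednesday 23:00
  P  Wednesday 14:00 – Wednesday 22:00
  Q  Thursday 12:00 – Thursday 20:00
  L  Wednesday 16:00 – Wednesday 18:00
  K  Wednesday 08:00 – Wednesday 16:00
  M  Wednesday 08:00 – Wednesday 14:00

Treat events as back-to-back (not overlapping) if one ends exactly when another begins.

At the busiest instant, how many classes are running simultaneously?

3

Walk through starts and ends in time order (an end at T is processed before a start at T):
Wednesday 08:00 start K → 1
Wednesday 08:00 start M → 2
Wednesday 14:00 end M → 1
Wednesday 14:00 start P → 2
Wednesday 16:00 end K → 1
Wednesday 16:00 start L → 2
Wednesday 18:00 end L → 1
Wednesday 20:00 start O → 2
Wednesday 21:00 start N → 3
Wednesday 22:00 end P → 2
Wednesday 23:00 end N → 1
Wednesday 23:00 end O → 0
Thursday 12:00 start Q → 1
Thursday 20:00 end Q → 0
Peak is 3, at Wednesday 21:00 (N, O, P).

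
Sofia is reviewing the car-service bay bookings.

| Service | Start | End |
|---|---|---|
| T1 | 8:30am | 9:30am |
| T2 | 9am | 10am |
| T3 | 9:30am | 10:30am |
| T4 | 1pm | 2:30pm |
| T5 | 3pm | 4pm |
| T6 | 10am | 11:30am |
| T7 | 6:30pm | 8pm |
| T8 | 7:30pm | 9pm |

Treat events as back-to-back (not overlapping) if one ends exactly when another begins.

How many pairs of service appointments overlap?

4

Sorted by start: T1, T2, T3, T6, T4, T5, T7, T8.
T2 starts before T1 ends → T1 and T2 overlap.
T3 starts exactly when T1 ends (back-to-back, no overlap), so T1 has no further overlaps.
T3 starts before T2 ends → T2 and T3 overlap.
T6 starts exactly when T2 ends (back-to-back, no overlap), so T2 has no further overlaps.
T6 starts before T3 ends → T3 and T6 overlap.
T4 starts after T3 ends, so T3 has no further overlaps.
T4 starts after T6 ends, so T6 has no further overlaps.
T5 starts after T4 ends, so T4 has no further overlaps.
T7 starts after T5 ends, so T5 has no further overlaps.
T8 starts before T7 ends → T7 and T8 overlap.
Overlapping pairs: T1 & T2, T2 & T3, T3 & T6, T7 & T8 — 4 in total.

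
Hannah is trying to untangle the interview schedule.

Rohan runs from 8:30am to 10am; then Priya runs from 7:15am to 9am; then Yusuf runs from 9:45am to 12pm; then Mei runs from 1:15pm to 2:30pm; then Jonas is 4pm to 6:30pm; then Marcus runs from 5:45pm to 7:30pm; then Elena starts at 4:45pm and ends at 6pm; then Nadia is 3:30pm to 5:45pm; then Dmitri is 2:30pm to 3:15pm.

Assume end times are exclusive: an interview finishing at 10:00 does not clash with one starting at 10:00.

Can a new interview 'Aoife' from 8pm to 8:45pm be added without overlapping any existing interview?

Yes — the slot is free

Priya: ends 9am at or before Aoife starts 8pm → clear.
Rohan: ends 10am at or before Aoife starts 8pm → clear.
Yusuf: ends 12pm at or before Aoife starts 8pm → clear.
Mei: ends 2:30pm at or before Aoife starts 8pm → clear.
Dmitri: ends 3:15pm at or before Aoife starts 8pm → clear.
Nadia: ends 5:45pm at or before Aoife starts 8pm → clear.
Jonas: ends 6:30pm at or before Aoife starts 8pm → clear.
Elena: ends 6pm at or before Aoife starts 8pm → clear.
Marcus: ends 7:30pm at or before Aoife starts 8pm → clear.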